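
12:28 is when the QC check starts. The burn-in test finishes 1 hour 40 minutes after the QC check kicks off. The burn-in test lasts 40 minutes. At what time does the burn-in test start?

13:28

The burn-in test ends at 12:28 + 100 min = 14:08.
The burn-in test starts at 14:08 − 40 min = 13:28.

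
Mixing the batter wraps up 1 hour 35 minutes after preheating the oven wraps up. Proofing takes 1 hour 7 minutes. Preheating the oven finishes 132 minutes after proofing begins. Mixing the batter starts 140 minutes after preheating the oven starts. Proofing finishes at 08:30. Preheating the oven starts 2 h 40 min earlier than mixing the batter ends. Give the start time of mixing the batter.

10:50

Proofing starts at 08:30 − 67 min = 07:23.
Preheating the oven ends at 07:23 + 132 min = 09:35.
Mixing the batter ends at 09:35 + 95 min = 11:10.
Preheating the oven starts at 11:10 − 160 min = 08:30.
Mixing the batter starts at 08:30 + 140 min = 10:50.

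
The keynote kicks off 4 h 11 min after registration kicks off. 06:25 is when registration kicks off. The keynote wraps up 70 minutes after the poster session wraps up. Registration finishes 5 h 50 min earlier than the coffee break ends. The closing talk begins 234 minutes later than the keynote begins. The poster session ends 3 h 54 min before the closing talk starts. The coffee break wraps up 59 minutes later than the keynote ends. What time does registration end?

The keynote starts at 06:25 + 251 min = 10:36.
The closing talk starts at 10:36 + 234 min = 14:30.
The poster session ends at 14:30 − 234 min = 10:36.
The keynote ends at 10:36 + 70 min = 11:46.
The coffee break ends at 11:46 + 59 min = 12:45.
Registration ends at 12:45 − 350 min = 06:55.

06:55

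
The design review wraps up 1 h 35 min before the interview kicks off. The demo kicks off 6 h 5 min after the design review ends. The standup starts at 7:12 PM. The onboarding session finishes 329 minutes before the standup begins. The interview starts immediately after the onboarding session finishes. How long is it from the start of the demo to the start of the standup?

59 minutes

The onboarding session ends at 7:12 PM − 329 min = 1:43 PM.
So the interview starts at 1:43 PM.
The design review ends at 1:43 PM − 95 min = 12:08 PM.
The demo starts at 12:08 PM + 365 min = 6:13 PM.
From 6:13 PM to 7:12 PM is 59 minutes.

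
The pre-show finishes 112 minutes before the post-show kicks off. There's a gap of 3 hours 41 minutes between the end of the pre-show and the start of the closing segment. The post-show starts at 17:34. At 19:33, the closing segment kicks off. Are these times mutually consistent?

The pre-show ends at 17:34 − 112 min = 15:42.
The closing segment starts at 15:42 + 221 min = 19:23.
But the closing segment is also said to start at 19:33 — a 10-minute conflict.

No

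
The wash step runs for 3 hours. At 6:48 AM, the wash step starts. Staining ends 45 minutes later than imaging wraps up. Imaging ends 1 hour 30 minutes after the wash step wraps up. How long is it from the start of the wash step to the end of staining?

The wash step ends at 6:48 AM + 180 min = 9:48 AM.
Imaging ends at 9:48 AM + 90 min = 11:18 AM.
Staining ends at 11:18 AM + 45 min = 12:03 PM.
From 6:48 AM to 12:03 PM is 5 h 15 min.

5 h 15 min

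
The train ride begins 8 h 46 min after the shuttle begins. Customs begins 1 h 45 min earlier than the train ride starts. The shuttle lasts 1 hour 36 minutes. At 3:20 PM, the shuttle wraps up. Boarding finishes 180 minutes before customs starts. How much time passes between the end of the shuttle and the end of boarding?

The shuttle starts at 3:20 PM − 96 min = 1:44 PM.
The train ride starts at 1:44 PM + 526 min = 10:30 PM.
Customs starts at 10:30 PM − 105 min = 8:45 PM.
Boarding ends at 8:45 PM − 180 min = 5:45 PM.
From 3:20 PM to 5:45 PM is 2 h 25 min.

2 h 25 min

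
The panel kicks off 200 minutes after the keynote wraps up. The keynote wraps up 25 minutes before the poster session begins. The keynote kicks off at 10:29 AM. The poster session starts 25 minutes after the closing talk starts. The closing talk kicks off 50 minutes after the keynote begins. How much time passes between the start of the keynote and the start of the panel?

4 hours 10 minutes

The closing talk starts at 10:29 AM + 50 min = 11:19 AM.
The poster session starts at 11:19 AM + 25 min = 11:44 AM.
The keynote ends at 11:44 AM − 25 min = 11:19 AM.
The panel starts at 11:19 AM + 200 min = 2:39 PM.
From 10:29 AM to 2:39 PM is 4 hours 10 minutes.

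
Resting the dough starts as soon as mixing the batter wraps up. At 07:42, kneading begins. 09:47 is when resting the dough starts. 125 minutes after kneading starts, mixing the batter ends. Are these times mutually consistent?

Yes

Mixing the batter ends at 07:42 + 125 min = 09:47.
So resting the dough starts at 09:47.
That matches the stated 09:47, so the schedule is consistent.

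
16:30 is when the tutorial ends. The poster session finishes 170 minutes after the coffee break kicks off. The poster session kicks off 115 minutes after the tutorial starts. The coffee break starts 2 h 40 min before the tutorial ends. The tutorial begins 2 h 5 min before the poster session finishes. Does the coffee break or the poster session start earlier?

the coffee break

The coffee break starts at 16:30 − 160 min = 13:50.
The poster session ends at 13:50 + 170 min = 16:40.
The tutorial starts at 16:40 − 125 min = 14:35.
The poster session starts at 14:35 + 115 min = 16:30.
The coffee break starts at 13:50 and the poster session starts at 16:30, so the coffee break is first.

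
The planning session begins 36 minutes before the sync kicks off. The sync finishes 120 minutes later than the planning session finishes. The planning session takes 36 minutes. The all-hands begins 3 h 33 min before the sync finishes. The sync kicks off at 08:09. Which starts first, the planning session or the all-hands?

The planning session starts at 08:09 − 36 min = 07:33.
The planning session ends at 07:33 + 36 min = 08:09.
The sync ends at 08:09 + 120 min = 10:09.
The all-hands starts at 10:09 − 213 min = 06:36.
The planning session starts at 07:33 and the all-hands starts at 06:36, so the all-hands is first.

the all-hands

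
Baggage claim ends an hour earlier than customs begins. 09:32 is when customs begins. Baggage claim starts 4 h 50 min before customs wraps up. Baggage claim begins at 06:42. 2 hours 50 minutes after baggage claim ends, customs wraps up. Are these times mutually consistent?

Baggage claim ends at 09:32 − 60 min = 08:32.
Customs ends at 08:32 + 170 min = 11:22.
Baggage claim starts at 11:22 − 290 min = 06:32.
But baggage claim is also said to start at 06:42 — a 10-minute conflict.

No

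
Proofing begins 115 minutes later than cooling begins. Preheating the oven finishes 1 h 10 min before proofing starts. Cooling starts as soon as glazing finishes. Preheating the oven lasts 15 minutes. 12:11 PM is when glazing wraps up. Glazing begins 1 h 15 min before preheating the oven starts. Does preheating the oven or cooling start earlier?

Cooling starts at 12:11 PM.
Proofing starts at 12:11 PM + 115 min = 2:06 PM.
Preheating the oven ends at 2:06 PM − 70 min = 12:56 PM.
Preheating the oven starts at 12:56 PM − 15 min = 12:41 PM.
Preheating the oven starts at 12:41 PM and cooling starts at 12:11 PM, so cooling is first.

cooling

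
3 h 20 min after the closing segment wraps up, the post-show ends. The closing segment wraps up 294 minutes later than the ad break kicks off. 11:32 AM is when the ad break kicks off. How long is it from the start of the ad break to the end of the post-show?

The closing segment ends at 11:32 AM + 294 min = 4:26 PM.
The post-show ends at 4:26 PM + 200 min = 7:46 PM.
From 11:32 AM to 7:46 PM is 8 h 14 min.

8 h 14 min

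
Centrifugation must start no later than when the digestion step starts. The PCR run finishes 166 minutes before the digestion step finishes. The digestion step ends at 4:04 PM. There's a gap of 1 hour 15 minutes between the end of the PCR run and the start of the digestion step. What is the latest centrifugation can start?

The PCR run ends at 4:04 PM − 166 min = 1:18 PM.
The digestion step starts at 1:18 PM + 75 min = 2:33 PM.
Centrifugation is bounded by the digestion step, so the latest it can start is 2:33 PM.

2:33 PM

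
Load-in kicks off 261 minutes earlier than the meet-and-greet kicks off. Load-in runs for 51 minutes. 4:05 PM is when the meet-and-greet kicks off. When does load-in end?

Load-in starts at 4:05 PM − 261 min = 11:44 AM.
Load-in ends at 11:44 AM + 51 min = 12:35 PM.

12:35 PM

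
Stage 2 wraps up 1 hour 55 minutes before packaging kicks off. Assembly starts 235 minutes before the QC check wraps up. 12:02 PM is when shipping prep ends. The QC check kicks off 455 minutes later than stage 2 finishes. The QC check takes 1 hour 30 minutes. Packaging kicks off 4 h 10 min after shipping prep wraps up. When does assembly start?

7:27 PM

Packaging starts at 12:02 PM + 250 min = 4:12 PM.
Stage 2 ends at 4:12 PM − 115 min = 2:17 PM.
The QC check starts at 2:17 PM + 455 min = 9:52 PM.
The QC check ends at 9:52 PM + 90 min = 11:22 PM.
Assembly starts at 11:22 PM − 235 min = 7:27 PM.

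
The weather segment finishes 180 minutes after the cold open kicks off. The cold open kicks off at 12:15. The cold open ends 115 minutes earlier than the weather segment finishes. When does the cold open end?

13:20

The weather segment ends at 12:15 + 180 min = 15:15.
The cold open ends at 15:15 − 115 min = 13:20.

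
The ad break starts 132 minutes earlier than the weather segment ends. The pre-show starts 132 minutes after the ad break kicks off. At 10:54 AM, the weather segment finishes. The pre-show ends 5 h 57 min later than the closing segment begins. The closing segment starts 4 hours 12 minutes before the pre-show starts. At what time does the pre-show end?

The ad break starts at 10:54 AM − 132 min = 8:42 AM.
The pre-show starts at 8:42 AM + 132 min = 10:54 AM.
The closing segment starts at 10:54 AM − 252 min = 6:42 AM.
The pre-show ends at 6:42 AM + 357 min = 12:39 PM.

12:39 PM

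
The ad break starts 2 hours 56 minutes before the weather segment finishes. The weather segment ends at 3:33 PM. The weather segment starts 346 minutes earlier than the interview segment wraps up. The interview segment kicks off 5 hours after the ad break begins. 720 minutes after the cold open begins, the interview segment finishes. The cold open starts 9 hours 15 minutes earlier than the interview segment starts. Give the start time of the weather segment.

2:36 PM

The ad break starts at 3:33 PM − 176 min = 12:37 PM.
The interview segment starts at 12:37 PM + 300 min = 5:37 PM.
The cold open starts at 5:37 PM − 555 min = 8:22 AM.
The interview segment ends at 8:22 AM + 720 min = 8:22 PM.
The weather segment starts at 8:22 PM − 346 min = 2:36 PM.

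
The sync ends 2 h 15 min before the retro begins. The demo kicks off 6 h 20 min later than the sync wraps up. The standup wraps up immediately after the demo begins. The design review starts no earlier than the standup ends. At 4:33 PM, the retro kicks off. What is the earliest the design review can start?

8:38 PM

The sync ends at 4:33 PM − 135 min = 2:18 PM.
The demo starts at 2:18 PM + 380 min = 8:38 PM.
So the standup ends at 8:38 PM.
The design review is bounded by the standup, so the earliest it can start is 8:38 PM.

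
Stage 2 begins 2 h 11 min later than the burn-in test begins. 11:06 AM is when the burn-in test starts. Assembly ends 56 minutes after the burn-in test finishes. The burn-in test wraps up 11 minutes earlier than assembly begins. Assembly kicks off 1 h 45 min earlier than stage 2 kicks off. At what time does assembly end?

Stage 2 starts at 11:06 AM + 131 min = 1:17 PM.
Assembly starts at 1:17 PM − 105 min = 11:32 AM.
The burn-in test ends at 11:32 AM − 11 min = 11:21 AM.
Assembly ends at 11:21 AM + 56 min = 12:17 PM.

12:17 PM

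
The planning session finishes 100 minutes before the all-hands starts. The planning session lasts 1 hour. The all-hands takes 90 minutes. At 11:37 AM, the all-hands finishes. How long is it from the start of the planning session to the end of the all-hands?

250 minutes

The all-hands starts at 11:37 AM − 90 min = 10:07 AM.
The planning session ends at 10:07 AM − 100 min = 8:27 AM.
The planning session starts at 8:27 AM − 60 min = 7:27 AM.
From 7:27 AM to 11:37 AM is 250 minutes.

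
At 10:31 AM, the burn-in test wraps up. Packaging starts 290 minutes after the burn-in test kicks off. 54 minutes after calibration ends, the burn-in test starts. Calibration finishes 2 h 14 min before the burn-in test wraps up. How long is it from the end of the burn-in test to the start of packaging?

210 minutes

Calibration ends at 10:31 AM − 134 min = 8:17 AM.
The burn-in test starts at 8:17 AM + 54 min = 9:11 AM.
Packaging starts at 9:11 AM + 290 min = 2:01 PM.
From 10:31 AM to 2:01 PM is 210 minutes.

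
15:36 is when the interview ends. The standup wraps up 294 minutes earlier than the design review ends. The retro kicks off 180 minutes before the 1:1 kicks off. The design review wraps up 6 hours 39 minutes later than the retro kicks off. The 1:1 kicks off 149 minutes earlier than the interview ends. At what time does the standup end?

11:52

The 1:1 starts at 15:36 − 149 min = 13:07.
The retro starts at 13:07 − 180 min = 10:07.
The design review ends at 10:07 + 399 min = 16:46.
The standup ends at 16:46 − 294 min = 11:52.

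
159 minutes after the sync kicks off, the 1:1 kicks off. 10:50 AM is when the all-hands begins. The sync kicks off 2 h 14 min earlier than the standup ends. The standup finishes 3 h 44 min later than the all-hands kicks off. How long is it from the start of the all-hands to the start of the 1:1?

The standup ends at 10:50 AM + 224 min = 2:34 PM.
The sync starts at 2:34 PM − 134 min = 12:20 PM.
The 1:1 starts at 12:20 PM + 159 min = 2:59 PM.
From 10:50 AM to 2:59 PM is 4 hours 9 minutes.

4 hours 9 minutes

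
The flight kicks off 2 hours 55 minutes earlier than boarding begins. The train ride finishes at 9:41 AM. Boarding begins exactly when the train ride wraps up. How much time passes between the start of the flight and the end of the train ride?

175 minutes

Boarding starts at 9:41 AM.
The flight starts at 9:41 AM − 175 min = 6:46 AM.
From 6:46 AM to 9:41 AM is 175 minutes.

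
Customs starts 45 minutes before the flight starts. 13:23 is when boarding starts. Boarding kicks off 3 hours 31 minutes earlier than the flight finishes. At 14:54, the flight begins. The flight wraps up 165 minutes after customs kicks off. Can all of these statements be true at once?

Yes

Customs starts at 14:54 − 45 min = 14:09.
The flight ends at 14:09 + 165 min = 16:54.
Boarding starts at 16:54 − 211 min = 13:23.
That matches the stated 13:23, so the schedule is consistent.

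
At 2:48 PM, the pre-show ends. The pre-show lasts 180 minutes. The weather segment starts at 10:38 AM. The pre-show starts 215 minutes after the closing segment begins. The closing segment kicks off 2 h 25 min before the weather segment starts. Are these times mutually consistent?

The closing segment starts at 10:38 AM − 145 min = 8:13 AM.
The pre-show starts at 8:13 AM + 215 min = 11:48 AM.
The pre-show ends at 11:48 AM + 180 min = 2:48 PM.
That matches the stated 2:48 PM, so the schedule is consistent.

Yes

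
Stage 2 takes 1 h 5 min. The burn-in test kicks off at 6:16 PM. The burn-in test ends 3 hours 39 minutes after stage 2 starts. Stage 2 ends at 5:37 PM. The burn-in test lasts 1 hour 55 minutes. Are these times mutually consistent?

Stage 2 starts at 5:37 PM − 65 min = 4:32 PM.
The burn-in test ends at 4:32 PM + 219 min = 8:11 PM.
The burn-in test starts at 8:11 PM − 115 min = 6:16 PM.
That matches the stated 6:16 PM, so the schedule is consistent.

Yes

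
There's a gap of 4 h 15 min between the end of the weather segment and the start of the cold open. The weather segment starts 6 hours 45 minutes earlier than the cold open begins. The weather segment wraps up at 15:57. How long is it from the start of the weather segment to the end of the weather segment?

150 minutes

The cold open starts at 15:57 + 255 min = 20:12.
The weather segment starts at 20:12 − 405 min = 13:27.
From 13:27 to 15:57 is 150 minutes.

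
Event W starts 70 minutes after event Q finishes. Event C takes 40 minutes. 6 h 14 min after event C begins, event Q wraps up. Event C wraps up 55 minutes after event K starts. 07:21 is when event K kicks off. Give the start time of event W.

15:00

Event C ends at 07:21 + 55 min = 08:16.
Event C starts at 08:16 − 40 min = 07:36.
Event Q ends at 07:36 + 374 min = 13:50.
Event W starts at 13:50 + 70 min = 15:00.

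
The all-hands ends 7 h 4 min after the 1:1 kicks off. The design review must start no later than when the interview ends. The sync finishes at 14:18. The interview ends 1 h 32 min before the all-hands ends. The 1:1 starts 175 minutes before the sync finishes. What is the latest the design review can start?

16:55

The 1:1 starts at 14:18 − 175 min = 11:23.
The all-hands ends at 11:23 + 424 min = 18:27.
The interview ends at 18:27 − 92 min = 16:55.
The design review is bounded by the interview, so the latest it can start is 16:55.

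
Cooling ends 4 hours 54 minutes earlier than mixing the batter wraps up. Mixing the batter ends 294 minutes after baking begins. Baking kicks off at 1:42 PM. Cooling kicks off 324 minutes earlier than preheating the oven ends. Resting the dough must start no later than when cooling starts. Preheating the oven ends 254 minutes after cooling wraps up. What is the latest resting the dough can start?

Mixing the batter ends at 1:42 PM + 294 min = 6:36 PM.
Cooling ends at 6:36 PM − 294 min = 1:42 PM.
Preheating the oven ends at 1:42 PM + 254 min = 5:56 PM.
Cooling starts at 5:56 PM − 324 min = 12:32 PM.
Resting the dough is bounded by cooling, so the latest it can start is 12:32 PM.

12:32 PM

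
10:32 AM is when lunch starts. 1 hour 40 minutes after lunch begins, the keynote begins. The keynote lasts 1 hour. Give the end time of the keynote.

The keynote starts at 10:32 AM + 100 min = 12:12 PM.
The keynote ends at 12:12 PM + 60 min = 1:12 PM.

1:12 PM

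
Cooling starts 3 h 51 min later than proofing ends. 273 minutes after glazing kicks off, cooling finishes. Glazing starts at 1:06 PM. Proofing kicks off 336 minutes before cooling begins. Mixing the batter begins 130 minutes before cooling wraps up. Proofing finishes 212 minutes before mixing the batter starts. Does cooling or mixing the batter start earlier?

mixing the batter

Cooling ends at 1:06 PM + 273 min = 5:39 PM.
Mixing the batter starts at 5:39 PM − 130 min = 3:29 PM.
Proofing ends at 3:29 PM − 212 min = 11:57 AM.
Cooling starts at 11:57 AM + 231 min = 3:48 PM.
Cooling starts at 3:48 PM and mixing the batter starts at 3:29 PM, so mixing the batter is first.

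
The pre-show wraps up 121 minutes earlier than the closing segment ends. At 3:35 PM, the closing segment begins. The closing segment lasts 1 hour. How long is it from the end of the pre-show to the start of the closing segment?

61 minutes

The closing segment ends at 3:35 PM + 60 min = 4:35 PM.
The pre-show ends at 4:35 PM − 121 min = 2:34 PM.
From 2:34 PM to 3:35 PM is 61 minutes.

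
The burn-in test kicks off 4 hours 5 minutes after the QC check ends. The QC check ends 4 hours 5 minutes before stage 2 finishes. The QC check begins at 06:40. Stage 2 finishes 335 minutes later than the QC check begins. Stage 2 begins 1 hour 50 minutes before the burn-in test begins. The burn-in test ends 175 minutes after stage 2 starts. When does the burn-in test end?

13:20

Stage 2 ends at 06:40 + 335 min = 12:15.
The QC check ends at 12:15 − 245 min = 08:10.
The burn-in test starts at 08:10 + 245 min = 12:15.
Stage 2 starts at 12:15 − 110 min = 10:25.
The burn-in test ends at 10:25 + 175 min = 13:20.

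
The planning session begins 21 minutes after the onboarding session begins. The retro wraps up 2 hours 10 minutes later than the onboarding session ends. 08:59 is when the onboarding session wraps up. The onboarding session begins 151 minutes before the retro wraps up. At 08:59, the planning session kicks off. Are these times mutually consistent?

The retro ends at 08:59 + 130 min = 11:09.
The onboarding session starts at 11:09 − 151 min = 08:38.
The planning session starts at 08:38 + 21 min = 08:59.
That matches the stated 08:59, so the schedule is consistent.

Yes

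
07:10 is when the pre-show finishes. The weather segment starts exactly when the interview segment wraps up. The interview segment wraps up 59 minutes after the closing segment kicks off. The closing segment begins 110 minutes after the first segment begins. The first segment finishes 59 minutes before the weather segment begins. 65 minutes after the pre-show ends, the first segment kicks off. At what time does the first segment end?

The first segment starts at 07:10 + 65 min = 08:15.
The closing segment starts at 08:15 + 110 min = 10:05.
The interview segment ends at 10:05 + 59 min = 11:04.
So the weather segment starts at 11:04.
The first segment ends at 11:04 − 59 min = 10:05.

10:05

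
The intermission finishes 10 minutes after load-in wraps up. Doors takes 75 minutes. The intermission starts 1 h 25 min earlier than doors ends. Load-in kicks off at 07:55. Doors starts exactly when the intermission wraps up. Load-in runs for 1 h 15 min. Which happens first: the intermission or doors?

Load-in ends at 07:55 + 75 min = 09:10.
The intermission ends at 09:10 + 10 min = 09:20.
So doors starts at 09:20.
Doors ends at 09:20 + 75 min = 10:35.
The intermission starts at 10:35 − 85 min = 09:10.
The intermission starts at 09:10 and doors starts at 09:20, so the intermission is first.

the intermission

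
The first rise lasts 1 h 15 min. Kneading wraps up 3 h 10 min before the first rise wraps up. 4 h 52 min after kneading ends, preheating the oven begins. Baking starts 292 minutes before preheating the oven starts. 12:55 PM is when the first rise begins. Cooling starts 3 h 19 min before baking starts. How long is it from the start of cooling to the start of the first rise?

The first rise ends at 12:55 PM + 75 min = 2:10 PM.
Kneading ends at 2:10 PM − 190 min = 11:00 AM.
Preheating the oven starts at 11:00 AM + 292 min = 3:52 PM.
Baking starts at 3:52 PM − 292 min = 11:00 AM.
Cooling starts at 11:00 AM − 199 min = 7:41 AM.
From 7:41 AM to 12:55 PM is 5 h 14 min.

5 h 14 min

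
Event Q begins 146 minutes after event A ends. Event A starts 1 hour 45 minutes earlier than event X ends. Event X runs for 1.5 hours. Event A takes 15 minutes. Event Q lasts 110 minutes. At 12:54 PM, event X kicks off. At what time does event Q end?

Event X ends at 12:54 PM + 90 min = 2:24 PM.
Event A starts at 2:24 PM − 105 min = 12:39 PM.
Event A ends at 12:39 PM + 15 min = 12:54 PM.
Event Q starts at 12:54 PM + 146 min = 3:20 PM.
Event Q ends at 3:20 PM + 110 min = 5:10 PM.

5:10 PM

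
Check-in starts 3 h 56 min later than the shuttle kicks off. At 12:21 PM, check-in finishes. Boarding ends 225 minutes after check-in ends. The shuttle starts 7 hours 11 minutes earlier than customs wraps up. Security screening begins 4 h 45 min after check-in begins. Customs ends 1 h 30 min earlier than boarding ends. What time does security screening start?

Boarding ends at 12:21 PM + 225 min = 4:06 PM.
Customs ends at 4:06 PM − 90 min = 2:36 PM.
The shuttle starts at 2:36 PM − 431 min = 7:25 AM.
Check-in starts at 7:25 AM + 236 min = 11:21 AM.
Security screening starts at 11:21 AM + 285 min = 4:06 PM.

4:06 PM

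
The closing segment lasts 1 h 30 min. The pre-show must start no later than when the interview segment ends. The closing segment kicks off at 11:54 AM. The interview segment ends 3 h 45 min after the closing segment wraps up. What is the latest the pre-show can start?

The closing segment ends at 11:54 AM + 90 min = 1:24 PM.
The interview segment ends at 1:24 PM + 225 min = 5:09 PM.
The pre-show is bounded by the interview segment, so the latest it can start is 5:09 PM.

5:09 PM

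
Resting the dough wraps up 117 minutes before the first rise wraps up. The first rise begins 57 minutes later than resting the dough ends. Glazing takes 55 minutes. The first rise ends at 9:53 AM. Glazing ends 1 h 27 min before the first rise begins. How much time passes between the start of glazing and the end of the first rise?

Resting the dough ends at 9:53 AM − 117 min = 7:56 AM.
The first rise starts at 7:56 AM + 57 min = 8:53 AM.
Glazing ends at 8:53 AM − 87 min = 7:26 AM.
Glazing starts at 7:26 AM − 55 min = 6:31 AM.
From 6:31 AM to 9:53 AM is 3 hours 22 minutes.

3 hours 22 minutes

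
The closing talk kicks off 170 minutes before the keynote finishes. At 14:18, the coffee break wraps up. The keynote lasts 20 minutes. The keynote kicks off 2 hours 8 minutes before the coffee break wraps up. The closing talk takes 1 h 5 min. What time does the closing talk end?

The keynote starts at 14:18 − 128 min = 12:10.
The keynote ends at 12:10 + 20 min = 12:30.
The closing talk starts at 12:30 − 170 min = 09:40.
The closing talk ends at 09:40 + 65 min = 10:45.

10:45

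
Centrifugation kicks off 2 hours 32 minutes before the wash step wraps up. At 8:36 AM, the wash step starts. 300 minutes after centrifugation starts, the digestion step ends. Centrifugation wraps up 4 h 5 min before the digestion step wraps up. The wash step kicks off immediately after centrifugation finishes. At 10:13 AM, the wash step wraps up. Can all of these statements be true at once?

Centrifugation starts at 10:13 AM − 152 min = 7:41 AM.
The digestion step ends at 7:41 AM + 300 min = 12:41 PM.
Centrifugation ends at 12:41 PM − 245 min = 8:36 AM.
So the wash step starts at 8:36 AM.
That matches the stated 8:36 AM, so the schedule is consistent.

Yes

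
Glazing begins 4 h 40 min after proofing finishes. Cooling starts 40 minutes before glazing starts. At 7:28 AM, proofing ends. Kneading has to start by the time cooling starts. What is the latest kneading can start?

11:28 AM

Glazing starts at 7:28 AM + 280 min = 12:08 PM.
Cooling starts at 12:08 PM − 40 min = 11:28 AM.
Kneading is bounded by cooling, so the latest it can start is 11:28 AM.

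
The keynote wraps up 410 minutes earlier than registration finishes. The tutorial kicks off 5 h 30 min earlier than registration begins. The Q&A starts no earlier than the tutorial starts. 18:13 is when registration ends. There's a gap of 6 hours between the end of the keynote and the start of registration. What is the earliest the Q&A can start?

11:53

The keynote ends at 18:13 − 410 min = 11:23.
Registration starts at 11:23 + 360 min = 17:23.
The tutorial starts at 17:23 − 330 min = 11:53.
The Q&A is bounded by the tutorial, so the earliest it can start is 11:53.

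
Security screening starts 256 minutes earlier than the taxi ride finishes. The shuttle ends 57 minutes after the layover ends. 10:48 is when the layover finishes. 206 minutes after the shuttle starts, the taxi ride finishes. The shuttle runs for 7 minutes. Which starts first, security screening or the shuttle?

security screening

The shuttle ends at 10:48 + 57 min = 11:45.
The shuttle starts at 11:45 − 7 min = 11:38.
The taxi ride ends at 11:38 + 206 min = 15:04.
Security screening starts at 15:04 − 256 min = 10:48.
Security screening starts at 10:48 and the shuttle starts at 11:38, so security screening is first.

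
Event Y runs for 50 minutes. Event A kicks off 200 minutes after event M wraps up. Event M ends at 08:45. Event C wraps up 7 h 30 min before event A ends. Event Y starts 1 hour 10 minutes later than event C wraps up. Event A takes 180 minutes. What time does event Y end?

Event A starts at 08:45 + 200 min = 12:05.
Event A ends at 12:05 + 180 min = 15:05.
Event C ends at 15:05 − 450 min = 07:35.
Event Y starts at 07:35 + 70 min = 08:45.
Event Y ends at 08:45 + 50 min = 09:35.

09:35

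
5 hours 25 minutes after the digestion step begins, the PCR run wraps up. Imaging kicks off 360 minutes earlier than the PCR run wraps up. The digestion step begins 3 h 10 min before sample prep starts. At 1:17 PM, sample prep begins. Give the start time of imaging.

9:32 AM

The digestion step starts at 1:17 PM − 190 min = 10:07 AM.
The PCR run ends at 10:07 AM + 325 min = 3:32 PM.
Imaging starts at 3:32 PM − 360 min = 9:32 AM.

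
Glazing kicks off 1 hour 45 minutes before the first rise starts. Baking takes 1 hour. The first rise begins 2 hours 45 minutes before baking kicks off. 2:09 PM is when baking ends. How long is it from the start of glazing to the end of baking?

Baking starts at 2:09 PM − 60 min = 1:09 PM.
The first rise starts at 1:09 PM − 165 min = 10:24 AM.
Glazing starts at 10:24 AM − 105 min = 8:39 AM.
From 8:39 AM to 2:09 PM is 330 minutes.

330 minutes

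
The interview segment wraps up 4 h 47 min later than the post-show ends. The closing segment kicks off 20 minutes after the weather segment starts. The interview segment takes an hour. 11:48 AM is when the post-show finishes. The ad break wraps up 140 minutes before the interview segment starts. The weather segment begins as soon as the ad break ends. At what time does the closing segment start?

The interview segment ends at 11:48 AM + 287 min = 4:35 PM.
The interview segment starts at 4:35 PM − 60 min = 3:35 PM.
The ad break ends at 3:35 PM − 140 min = 1:15 PM.
So the weather segment starts at 1:15 PM.
The closing segment starts at 1:15 PM + 20 min = 1:35 PM.

1:35 PM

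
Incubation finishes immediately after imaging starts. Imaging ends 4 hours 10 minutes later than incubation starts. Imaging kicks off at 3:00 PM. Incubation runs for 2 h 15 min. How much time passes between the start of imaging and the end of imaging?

115 minutes

Incubation ends at 3:00 PM.
Incubation starts at 3:00 PM − 135 min = 12:45 PM.
Imaging ends at 12:45 PM + 250 min = 4:55 PM.
From 3:00 PM to 4:55 PM is 115 minutes.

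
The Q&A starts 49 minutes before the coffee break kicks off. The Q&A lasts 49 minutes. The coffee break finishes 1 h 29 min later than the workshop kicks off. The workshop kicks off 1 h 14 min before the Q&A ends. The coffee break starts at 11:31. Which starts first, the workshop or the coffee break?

The Q&A starts at 11:31 − 49 min = 10:42.
The Q&A ends at 10:42 + 49 min = 11:31.
The workshop starts at 11:31 − 74 min = 10:17.
The workshop starts at 10:17 and the coffee break starts at 11:31, so the workshop is first.

the workshop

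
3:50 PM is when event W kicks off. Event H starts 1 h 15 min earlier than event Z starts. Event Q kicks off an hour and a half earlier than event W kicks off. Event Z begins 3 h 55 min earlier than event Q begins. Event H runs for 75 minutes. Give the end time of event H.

10:25 AM

Event Q starts at 3:50 PM − 90 min = 2:20 PM.
Event Z starts at 2:20 PM − 235 min = 10:25 AM.
Event H starts at 10:25 AM − 75 min = 9:10 AM.
Event H ends at 9:10 AM + 75 min = 10:25 AM.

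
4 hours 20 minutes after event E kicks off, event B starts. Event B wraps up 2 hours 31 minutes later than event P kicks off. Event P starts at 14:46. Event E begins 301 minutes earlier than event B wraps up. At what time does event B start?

Event B ends at 14:46 + 151 min = 17:17.
Event E starts at 17:17 − 301 min = 12:16.
Event B starts at 12:16 + 260 min = 16:36.

16:36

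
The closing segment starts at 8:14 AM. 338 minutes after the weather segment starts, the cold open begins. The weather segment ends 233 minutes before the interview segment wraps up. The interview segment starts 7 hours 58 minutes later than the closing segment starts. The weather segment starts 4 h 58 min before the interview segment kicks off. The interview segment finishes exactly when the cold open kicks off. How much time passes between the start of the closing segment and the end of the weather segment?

The interview segment starts at 8:14 AM + 478 min = 4:12 PM.
The weather segment starts at 4:12 PM − 298 min = 11:14 AM.
The cold open starts at 11:14 AM + 338 min = 4:52 PM.
So the interview segment ends at 4:52 PM.
The weather segment ends at 4:52 PM − 233 min = 12:59 PM.
From 8:14 AM to 12:59 PM is 285 minutes.

285 minutes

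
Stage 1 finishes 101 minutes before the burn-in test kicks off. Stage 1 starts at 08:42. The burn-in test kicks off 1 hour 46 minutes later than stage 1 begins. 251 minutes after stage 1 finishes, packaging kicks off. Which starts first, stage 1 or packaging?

stage 1

The burn-in test starts at 08:42 + 106 min = 10:28.
Stage 1 ends at 10:28 − 101 min = 08:47.
Packaging starts at 08:47 + 251 min = 12:58.
Stage 1 starts at 08:42 and packaging starts at 12:58, so stage 1 is first.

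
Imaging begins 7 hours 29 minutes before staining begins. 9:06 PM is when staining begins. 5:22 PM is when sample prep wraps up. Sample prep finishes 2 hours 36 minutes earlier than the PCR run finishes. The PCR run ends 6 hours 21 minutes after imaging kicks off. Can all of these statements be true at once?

Yes

Imaging starts at 9:06 PM − 449 min = 1:37 PM.
The PCR run ends at 1:37 PM + 381 min = 7:58 PM.
Sample prep ends at 7:58 PM − 156 min = 5:22 PM.
That matches the stated 5:22 PM, so the schedule is consistent.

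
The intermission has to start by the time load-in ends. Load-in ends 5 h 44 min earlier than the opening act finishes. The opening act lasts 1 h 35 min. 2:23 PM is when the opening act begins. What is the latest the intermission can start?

The opening act ends at 2:23 PM + 95 min = 3:58 PM.
Load-in ends at 3:58 PM − 344 min = 10:14 AM.
The intermission is bounded by load-in, so the latest it can start is 10:14 AM.

10:14 AM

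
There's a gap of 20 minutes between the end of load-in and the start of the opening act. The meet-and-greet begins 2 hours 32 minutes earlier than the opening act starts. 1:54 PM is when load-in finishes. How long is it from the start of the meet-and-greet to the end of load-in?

The opening act starts at 1:54 PM + 20 min = 2:14 PM.
The meet-and-greet starts at 2:14 PM − 152 min = 11:42 AM.
From 11:42 AM to 1:54 PM is 2 h 12 min.

2 h 12 min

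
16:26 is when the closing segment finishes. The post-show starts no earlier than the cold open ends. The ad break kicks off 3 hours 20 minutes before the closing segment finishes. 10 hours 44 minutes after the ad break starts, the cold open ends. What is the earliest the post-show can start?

23:50

The ad break starts at 16:26 − 200 min = 13:06.
The cold open ends at 13:06 + 644 min = 23:50.
The post-show is bounded by the cold open, so the earliest it can start is 23:50.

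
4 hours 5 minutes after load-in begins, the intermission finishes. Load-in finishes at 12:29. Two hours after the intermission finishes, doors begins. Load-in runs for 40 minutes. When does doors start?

17:54

Load-in starts at 12:29 − 40 min = 11:49.
The intermission ends at 11:49 + 245 min = 15:54.
Doors starts at 15:54 + 120 min = 17:54.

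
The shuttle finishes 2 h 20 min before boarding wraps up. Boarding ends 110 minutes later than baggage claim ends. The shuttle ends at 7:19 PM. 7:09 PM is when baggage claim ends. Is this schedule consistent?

Boarding ends at 7:09 PM + 110 min = 8:59 PM.
The shuttle ends at 8:59 PM − 140 min = 6:39 PM.
But the shuttle is also said to end at 7:19 PM — a 40-minute conflict.

No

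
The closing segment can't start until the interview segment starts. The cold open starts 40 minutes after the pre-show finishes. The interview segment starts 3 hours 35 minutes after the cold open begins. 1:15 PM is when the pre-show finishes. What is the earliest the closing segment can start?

The cold open starts at 1:15 PM + 40 min = 1:55 PM.
The interview segment starts at 1:55 PM + 215 min = 5:30 PM.
The closing segment is bounded by the interview segment, so the earliest it can start is 5:30 PM.

5:30 PM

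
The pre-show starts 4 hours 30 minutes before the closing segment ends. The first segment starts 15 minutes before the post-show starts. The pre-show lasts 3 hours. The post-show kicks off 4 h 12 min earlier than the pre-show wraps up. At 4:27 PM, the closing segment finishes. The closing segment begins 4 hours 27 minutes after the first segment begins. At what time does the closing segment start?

2:57 PM

The pre-show starts at 4:27 PM − 270 min = 11:57 AM.
The pre-show ends at 11:57 AM + 180 min = 2:57 PM.
The post-show starts at 2:57 PM − 252 min = 10:45 AM.
The first segment starts at 10:45 AM − 15 min = 10:30 AM.
The closing segment starts at 10:30 AM + 267 min = 2:57 PM.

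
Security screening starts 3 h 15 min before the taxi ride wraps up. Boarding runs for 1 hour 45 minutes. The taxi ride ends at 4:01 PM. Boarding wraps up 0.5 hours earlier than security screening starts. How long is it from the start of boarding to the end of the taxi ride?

5 hours 30 minutes

Security screening starts at 4:01 PM − 195 min = 12:46 PM.
Boarding ends at 12:46 PM − 30 min = 12:16 PM.
Boarding starts at 12:16 PM − 105 min = 10:31 AM.
From 10:31 AM to 4:01 PM is 5 hours 30 minutes.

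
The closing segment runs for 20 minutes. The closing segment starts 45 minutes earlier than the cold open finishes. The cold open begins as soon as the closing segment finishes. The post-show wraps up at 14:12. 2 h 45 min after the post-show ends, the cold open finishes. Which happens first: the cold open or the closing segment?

the closing segment

The cold open ends at 14:12 + 165 min = 16:57.
The closing segment starts at 16:57 − 45 min = 16:12.
The closing segment ends at 16:12 + 20 min = 16:32.
So the cold open starts at 16:32.
The cold open starts at 16:32 and the closing segment starts at 16:12, so the closing segment is first.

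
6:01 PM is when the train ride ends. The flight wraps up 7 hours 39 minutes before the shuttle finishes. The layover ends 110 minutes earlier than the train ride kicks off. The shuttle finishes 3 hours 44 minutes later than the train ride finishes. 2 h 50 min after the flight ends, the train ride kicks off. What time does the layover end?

The shuttle ends at 6:01 PM + 224 min = 9:45 PM.
The flight ends at 9:45 PM − 459 min = 2:06 PM.
The train ride starts at 2:06 PM + 170 min = 4:56 PM.
The layover ends at 4:56 PM − 110 min = 3:06 PM.

3:06 PM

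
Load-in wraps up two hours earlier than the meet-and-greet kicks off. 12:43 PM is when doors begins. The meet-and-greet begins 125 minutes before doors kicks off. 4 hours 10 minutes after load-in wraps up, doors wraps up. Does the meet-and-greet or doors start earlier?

the meet-and-greet

The meet-and-greet starts at 12:43 PM − 125 min = 10:38 AM.
The meet-and-greet starts at 10:38 AM and doors starts at 12:43 PM, so the meet-and-greet is first.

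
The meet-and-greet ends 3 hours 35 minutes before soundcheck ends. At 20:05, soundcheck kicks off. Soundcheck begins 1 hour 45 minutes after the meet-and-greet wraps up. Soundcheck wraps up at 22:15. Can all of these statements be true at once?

The meet-and-greet ends at 22:15 − 215 min = 18:40.
Soundcheck starts at 18:40 + 105 min = 20:25.
But soundcheck is also said to start at 20:05 — a 20-minute conflict.

No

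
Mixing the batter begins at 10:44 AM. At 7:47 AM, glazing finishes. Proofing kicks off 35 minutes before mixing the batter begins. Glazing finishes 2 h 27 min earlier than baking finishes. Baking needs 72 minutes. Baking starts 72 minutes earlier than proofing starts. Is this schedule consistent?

No

Proofing starts at 10:44 AM − 35 min = 10:09 AM.
Baking starts at 10:09 AM − 72 min = 8:57 AM.
Baking ends at 8:57 AM + 72 min = 10:09 AM.
Glazing ends at 10:09 AM − 147 min = 7:42 AM.
But glazing is also said to end at 7:47 AM — a 5-minute conflict.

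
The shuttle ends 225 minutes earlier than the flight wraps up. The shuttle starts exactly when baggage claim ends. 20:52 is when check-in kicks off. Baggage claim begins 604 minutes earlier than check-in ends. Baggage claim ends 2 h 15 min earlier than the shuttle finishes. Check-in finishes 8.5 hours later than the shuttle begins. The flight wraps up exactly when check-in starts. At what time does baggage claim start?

13:18

The flight ends at 20:52.
The shuttle ends at 20:52 − 225 min = 17:07.
Baggage claim ends at 17:07 − 135 min = 14:52.
So the shuttle starts at 14:52.
Check-in ends at 14:52 + 510 min = 23:22.
Baggage claim starts at 23:22 − 604 min = 13:18.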